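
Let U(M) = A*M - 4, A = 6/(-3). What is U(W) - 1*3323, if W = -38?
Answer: -3251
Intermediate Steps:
A = -2 (A = 6*(-⅓) = -2)
U(M) = -4 - 2*M (U(M) = -2*M - 4 = -4 - 2*M)
U(W) - 1*3323 = (-4 - 2*(-38)) - 1*3323 = (-4 + 76) - 3323 = 72 - 3323 = -3251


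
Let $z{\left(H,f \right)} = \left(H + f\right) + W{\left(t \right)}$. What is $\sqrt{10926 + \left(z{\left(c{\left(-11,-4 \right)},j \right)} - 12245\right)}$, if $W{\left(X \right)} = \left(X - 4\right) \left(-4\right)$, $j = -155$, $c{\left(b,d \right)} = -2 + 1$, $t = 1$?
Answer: $i \sqrt{1463} \approx 38.249 i$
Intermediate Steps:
$c{\left(b,d \right)} = -1$
$W{\left(X \right)} = 16 - 4 X$ ($W{\left(X \right)} = \left(-4 + X\right) \left(-4\right) = 16 - 4 X$)
$z{\left(H,f \right)} = 12 + H + f$ ($z{\left(H,f \right)} = \left(H + f\right) + \left(16 - 4\right) = \left(H + f\right) + 12 = 12 + H + f$)
$\sqrt{10926 + \left(z{\left(c{\left(-11,-4 \right)},j \right)} - 12245\right)} = \sqrt{10926 - 12389} = \sqrt{-1463} = i \sqrt{1463}$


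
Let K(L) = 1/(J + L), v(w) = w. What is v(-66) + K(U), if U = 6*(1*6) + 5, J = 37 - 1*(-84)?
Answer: -10691/162 ≈ -65.994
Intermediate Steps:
J = 121 (J = 37 + 84 = 121)
U = 41 (U = 6*6 + 5 = 36 + 5 = 41)
K(L) = 1/(121 + L)
v(-66) + K(U) = -66 + 1/(121 + 41) = -66 + 1/162 = -10691/162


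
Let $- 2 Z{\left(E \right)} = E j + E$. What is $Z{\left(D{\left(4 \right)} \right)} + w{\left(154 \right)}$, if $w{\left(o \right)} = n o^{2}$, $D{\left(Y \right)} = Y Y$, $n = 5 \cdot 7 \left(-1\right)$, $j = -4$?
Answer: $-830036$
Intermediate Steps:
$n = -35$ ($n = 35 \left(-1\right) = -35$)
$D{\left(Y \right)} = Y^{2}$
$Z{\left(E \right)} = \frac{3 E}{2}$ ($Z{\left(E \right)} = - \frac{E \left(-4\right) + E}{2} = - \frac{- 4 E + E}{2} = - \frac{\left(-3\right) E}{2} = \frac{3 E}{2}$)
$w{\left(o \right)} = - 35 o^{2}$
$Z{\left(D{\left(4 \right)} \right)} + w{\left(154 \right)} = \frac{3 \cdot 4^{2}}{2} - 35 \cdot 154^{2} = \frac{3}{2} \cdot 16 - 830060 = 24 - 830060 = -830036$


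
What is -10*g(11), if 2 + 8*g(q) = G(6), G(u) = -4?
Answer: 15/2 ≈ 7.5000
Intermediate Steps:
g(q) = -¾ (g(q) = -¼ + (⅛)*(-4) = -¼ - ½ = -¾)
-10*g(11) = -10*(-¾) = 15/2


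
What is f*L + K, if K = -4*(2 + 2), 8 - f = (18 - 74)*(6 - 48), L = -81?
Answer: 189848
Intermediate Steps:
f = -2344 (f = 8 - (18 - 74)*(6 - 48) = 8 - (-56)*(-42) = 8 - 1*2352 = 8 - 2352 = -2344)
K = -16 (K = -4*4 = -16)
f*L + K = -2344*(-81) - 16 = 189864 - 16 = 189848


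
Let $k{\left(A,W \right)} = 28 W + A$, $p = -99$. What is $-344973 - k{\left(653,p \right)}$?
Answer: $-342854$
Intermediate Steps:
$k{\left(A,W \right)} = A + 28 W$
$-344973 - k{\left(653,p \right)} = -344973 - \left(653 + 28 \left(-99\right)\right) = -344973 - \left(653 - 2772\right) = -344973 - -2119 = -344973 + 2119 = -342854$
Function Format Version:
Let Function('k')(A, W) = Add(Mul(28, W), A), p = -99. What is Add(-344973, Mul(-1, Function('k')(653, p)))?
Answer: -342854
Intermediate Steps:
Function('k')(A, W) = Add(A, Mul(28, W))
Add(-344973, Mul(-1, Function('k')(653, p))) = Add(-344973, Mul(-1, Add(653, Mul(28, -99)))) = Add(-344973, Mul(-1, Add(653, -2772))) = Add(-344973, Mul(-1, -2119)) = Add(-344973, 2119) = -342854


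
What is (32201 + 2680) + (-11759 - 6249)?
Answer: 16873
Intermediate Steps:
(32201 + 2680) + (-11759 - 6249) = 34881 - 18008 = 16873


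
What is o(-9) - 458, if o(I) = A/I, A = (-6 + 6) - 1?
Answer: -4121/9 ≈ -457.89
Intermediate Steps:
A = -1 (A = 0 - 1 = -1)
o(I) = -1/I
o(-9) - 458 = -1/(-9) - 458 = -1*(-1/9) - 458 = 1/9 - 458 = -4121/9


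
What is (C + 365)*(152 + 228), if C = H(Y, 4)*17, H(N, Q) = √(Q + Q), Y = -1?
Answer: 138700 + 12920*√2 ≈ 1.5697e+5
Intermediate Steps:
H(N, Q) = √2*√Q (H(N, Q) = √(2*Q) = √2*√Q)
C = 34*√2 (C = (√2*√4)*17 = (√2*2)*17 = (2*√2)*17 = 34*√2 ≈ 48.083)
(C + 365)*(152 + 228) = (34*√2 + 365)*(152 + 228) = (365 + 34*√2)*380 = 138700 + 12920*√2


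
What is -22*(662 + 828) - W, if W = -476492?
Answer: 443712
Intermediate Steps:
-22*(662 + 828) - W = -22*(662 + 828) - 1*(-476492) = -22*1490 + 476492 = -32780 + 476492 = 443712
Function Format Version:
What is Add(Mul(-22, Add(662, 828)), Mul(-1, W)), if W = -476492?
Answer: 443712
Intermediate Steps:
Add(Mul(-22, Add(662, 828)), Mul(-1, W)) = Add(Mul(-22, Add(662, 828)), Mul(-1, -476492)) = Add(Mul(-22, 1490), 476492) = Add(-32780, 476492) = 443712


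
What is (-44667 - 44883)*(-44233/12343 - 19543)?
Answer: 21605144813100/12343 ≈ 1.7504e+9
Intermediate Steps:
(-44667 - 44883)*(-44233/12343 - 19543) = -89550*(-44233*1/12343 - 19543) = -89550*(-44233/12343 - 19543) = -89550*(-241263482/12343) = 21605144813100/12343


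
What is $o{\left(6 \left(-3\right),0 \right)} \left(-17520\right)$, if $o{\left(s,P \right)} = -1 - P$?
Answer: $17520$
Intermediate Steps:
$o{\left(6 \left(-3\right),0 \right)} \left(-17520\right) = \left(-1 - 0\right) \left(-17520\right) = \left(-1 + 0\right) \left(-17520\right) = \left(-1\right) \left(-17520\right) = 17520$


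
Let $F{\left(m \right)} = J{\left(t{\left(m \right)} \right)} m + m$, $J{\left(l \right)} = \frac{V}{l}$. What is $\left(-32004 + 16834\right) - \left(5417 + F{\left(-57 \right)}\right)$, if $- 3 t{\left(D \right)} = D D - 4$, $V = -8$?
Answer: $- \frac{66618482}{3245} \approx -20530.0$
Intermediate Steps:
$t{\left(D \right)} = \frac{4}{3} - \frac{D^{2}}{3}$ ($t{\left(D \right)} = - \frac{D D - 4}{3} = - \frac{D^{2} - 4}{3} = - \frac{-4 + D^{2}}{3} = \frac{4}{3} - \frac{D^{2}}{3}$)
$J{\left(l \right)} = - \frac{8}{l}$
$F{\left(m \right)} = m - \frac{8 m}{\frac{4}{3} - \frac{m^{2}}{3}}$ ($F{\left(m \right)} = - \frac{8}{\frac{4}{3} - \frac{m^{2}}{3}} m + m = - \frac{8 m}{\frac{4}{3} - \frac{m^{2}}{3}} + m = m - \frac{8 m}{\frac{4}{3} - \frac{m^{2}}{3}}$)
$\left(-32004 + 16834\right) - \left(5417 + F{\left(-57 \right)}\right) = \left(-32004 + 16834\right) - \left(5417 - \frac{57 \left(20 + \left(-57\right)^{2}\right)}{-4 + \left(-57\right)^{2}}\right) = -15170 - \left(5417 - \frac{57 \left(20 + 3249\right)}{-4 + 3249}\right) = -15170 - \left(5417 - 57 \cdot \frac{1}{3245} \cdot 3269\right) = -15170 - \left(5417 - \frac{57}{3245} \cdot 3269\right) = -15170 - \frac{17391832}{3245} = - \frac{66618482}{3245}$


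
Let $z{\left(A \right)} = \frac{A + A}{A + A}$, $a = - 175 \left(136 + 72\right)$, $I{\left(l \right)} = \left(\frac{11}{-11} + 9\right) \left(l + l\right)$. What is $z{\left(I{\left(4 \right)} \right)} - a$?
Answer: $36401$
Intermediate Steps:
$I{\left(l \right)} = 16 l$ ($I{\left(l \right)} = \left(11 \left(- \frac{1}{11}\right) + 9\right) 2 l = \left(-1 + 9\right) 2 l = 8 \cdot 2 l = 16 l$)
$a = -36400$ ($a = \left(-175\right) 208 = -36400$)
$z{\left(A \right)} = 1$ ($z{\left(A \right)} = \frac{2 A}{2 A} = 2 A \frac{1}{2 A} = 1$)
$z{\left(I{\left(4 \right)} \right)} - a = 1 - -36400 = 1 + 36400 = 36401$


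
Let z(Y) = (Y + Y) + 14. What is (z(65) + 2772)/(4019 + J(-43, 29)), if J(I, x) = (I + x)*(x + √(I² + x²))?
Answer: 10535508/12526529 + 40824*√2690/12526529 ≈ 1.0101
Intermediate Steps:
z(Y) = 14 + 2*Y (z(Y) = 2*Y + 14 = 14 + 2*Y)
(z(65) + 2772)/(4019 + J(-43, 29)) = ((14 + 2*65) + 2772)/(4019 + (29² - 43*29 - 43*√((-43)² + 29²) + 29*√((-43)² + 29²))) = ((14 + 130) + 2772)/(4019 + (841 - 1247 - 43*√(1849 + 841) + 29*√(1849 + 841))) = (144 + 2772)/(4019 + (841 - 1247 - 43*√2690 + 29*√2690)) = 2916/(4019 + (-406 - 14*√2690)) = 2916/(3613 - 14*√2690)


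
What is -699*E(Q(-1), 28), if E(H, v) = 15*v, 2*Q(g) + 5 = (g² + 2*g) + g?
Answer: -293580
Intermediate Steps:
Q(g) = -5/2 + g²/2 + 3*g/2 (Q(g) = -5/2 + ((g² + 2*g) + g)/2 = -5/2 + (g² + 3*g)/2 = -5/2 + (g²/2 + 3*g/2) = -5/2 + g²/2 + 3*g/2)
-699*E(Q(-1), 28) = -10485*28 = -699*420 = -293580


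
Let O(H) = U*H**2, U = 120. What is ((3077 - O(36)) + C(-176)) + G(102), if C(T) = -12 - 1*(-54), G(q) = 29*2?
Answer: -152343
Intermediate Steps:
G(q) = 58
O(H) = 120*H**2
C(T) = 42 (C(T) = -12 + 54 = 42)
((3077 - O(36)) + C(-176)) + G(102) = ((3077 - 120*36**2) + 42) + 58 = ((3077 - 120*1296) + 42) + 58 = ((3077 - 1*155520) + 42) + 58 = ((3077 - 155520) + 42) + 58 = (-152443 + 42) + 58 = -152401 + 58 = -152343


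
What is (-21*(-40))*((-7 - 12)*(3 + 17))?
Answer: -319200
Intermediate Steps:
(-21*(-40))*((-7 - 12)*(3 + 17)) = 840*(-19*20) = 840*(-380) = -319200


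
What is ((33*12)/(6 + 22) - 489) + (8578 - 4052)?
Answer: 28358/7 ≈ 4051.1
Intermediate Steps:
((33*12)/(6 + 22) - 489) + (8578 - 4052) = (396/28 - 489) + 4526 = (396*(1/28) - 489) + 4526 = (99/7 - 489) + 4526 = -3324/7 + 4526 = 28358/7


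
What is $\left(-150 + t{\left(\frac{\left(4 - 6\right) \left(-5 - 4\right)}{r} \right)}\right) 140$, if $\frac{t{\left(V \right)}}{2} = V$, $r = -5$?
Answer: $-22008$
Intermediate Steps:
$t{\left(V \right)} = 2 V$
$\left(-150 + t{\left(\frac{\left(4 - 6\right) \left(-5 - 4\right)}{r} \right)}\right) 140 = \left(-150 + 2 \frac{\left(4 - 6\right) \left(-5 - 4\right)}{-5}\right) 140 = \left(-150 + 2 \left(-2\right) \left(-9\right) \left(- \frac{1}{5}\right)\right) 140 = \left(-150 + 2 \cdot 18 \left(- \frac{1}{5}\right)\right) 140 = \left(-150 + 2 \left(- \frac{18}{5}\right)\right) 140 = \left(-150 - \frac{36}{5}\right) 140 = \left(- \frac{786}{5}\right) 140 = -22008$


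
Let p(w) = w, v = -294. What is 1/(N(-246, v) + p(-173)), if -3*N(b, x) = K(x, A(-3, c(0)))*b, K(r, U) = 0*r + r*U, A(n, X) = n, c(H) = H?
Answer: 1/72151 ≈ 1.3860e-5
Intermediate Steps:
K(r, U) = U*r (K(r, U) = 0 + U*r = U*r)
N(b, x) = b*x (N(b, x) = -(-3*x)*b/3 = -(-1)*b*x = b*x)
1/(N(-246, v) + p(-173)) = 1/(-246*(-294) - 173) = 1/(72324 - 173) = 1/72151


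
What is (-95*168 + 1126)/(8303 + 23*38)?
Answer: -14834/9177 ≈ -1.6164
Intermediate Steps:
(-95*168 + 1126)/(8303 + 23*38) = (-15960 + 1126)/(8303 + 874) = -14834/9177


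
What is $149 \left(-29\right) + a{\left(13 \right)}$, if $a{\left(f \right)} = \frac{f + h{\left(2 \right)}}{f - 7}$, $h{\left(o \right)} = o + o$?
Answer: $- \frac{25909}{6} \approx -4318.2$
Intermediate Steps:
$h{\left(o \right)} = 2 o$
$a{\left(f \right)} = \frac{4 + f}{-7 + f}$ ($a{\left(f \right)} = \frac{f + 2 \cdot 2}{f - 7} = \frac{f + 4}{-7 + f} = \frac{4 + f}{-7 + f}$)
$149 \left(-29\right) + a{\left(13 \right)} = 149 \left(-29\right) + \frac{4 + 13}{-7 + 13} = -4321 + \frac{1}{6} \cdot 17 = -4321 + \frac{17}{6} = - \frac{25909}{6}$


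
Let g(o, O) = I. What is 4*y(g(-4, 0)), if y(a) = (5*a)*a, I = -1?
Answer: 20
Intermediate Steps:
g(o, O) = -1
y(a) = 5*a²
4*y(g(-4, 0)) = 4*(5*(-1)²) = 4*(5*1) = 4*5 = 20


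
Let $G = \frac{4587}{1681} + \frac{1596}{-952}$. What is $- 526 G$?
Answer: $- \frac{15817083}{28577} \approx -553.49$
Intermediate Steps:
$G = \frac{60141}{57154}$ ($G = 4587 \cdot \frac{1}{1681} + 1596 \left(- \frac{1}{952}\right) = \frac{4587}{1681} - \frac{57}{34} = \frac{60141}{57154} \approx 1.0523$)
$- 526 G = \left(-526\right) \frac{60141}{57154} = - \frac{15817083}{28577}$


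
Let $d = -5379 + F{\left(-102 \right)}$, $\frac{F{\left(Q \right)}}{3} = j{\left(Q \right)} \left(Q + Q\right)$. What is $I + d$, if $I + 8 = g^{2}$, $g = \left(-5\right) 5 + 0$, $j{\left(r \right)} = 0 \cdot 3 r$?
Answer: $-4762$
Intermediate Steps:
$j{\left(r \right)} = 0$ ($j{\left(r \right)} = 0 r = 0$)
$g = -25$ ($g = -25 + 0 = -25$)
$F{\left(Q \right)} = 0$ ($F{\left(Q \right)} = 3 \cdot 0 \left(Q + Q\right) = 3 \cdot 0 \cdot 2 Q = 3 \cdot 0 = 0$)
$d = -5379$ ($d = -5379 + 0 = -5379$)
$I = 617$ ($I = -8 + \left(-25\right)^{2} = -8 + 625 = 617$)
$I + d = 617 - 5379 = -4762$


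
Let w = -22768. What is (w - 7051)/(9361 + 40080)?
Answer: -29819/49441 ≈ -0.60312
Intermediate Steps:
(w - 7051)/(9361 + 40080) = (-22768 - 7051)/(9361 + 40080) = -29819/49441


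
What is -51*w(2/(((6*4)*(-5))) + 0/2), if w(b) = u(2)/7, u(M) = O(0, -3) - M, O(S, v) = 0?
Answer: 102/7 ≈ 14.571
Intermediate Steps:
u(M) = -M (u(M) = 0 - M = -M)
w(b) = -2/7 (w(b) = -1*2/7 = -2*⅐ = -2/7)
-51*w(2/(((6*4)*(-5))) + 0/2) = -51*(-2/7) = 102/7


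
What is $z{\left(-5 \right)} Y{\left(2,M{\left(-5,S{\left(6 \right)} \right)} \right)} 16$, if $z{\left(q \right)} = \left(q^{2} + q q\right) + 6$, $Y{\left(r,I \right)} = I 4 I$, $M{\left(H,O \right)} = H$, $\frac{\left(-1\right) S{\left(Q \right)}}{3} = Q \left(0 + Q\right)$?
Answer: $89600$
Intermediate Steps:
$S{\left(Q \right)} = - 3 Q^{2}$ ($S{\left(Q \right)} = - 3 Q \left(0 + Q\right) = - 3 Q Q = - 3 Q^{2}$)
$Y{\left(r,I \right)} = 4 I^{2}$ ($Y{\left(r,I \right)} = 4 I I = 4 I^{2}$)
$z{\left(q \right)} = 6 + 2 q^{2}$ ($z{\left(q \right)} = \left(q^{2} + q^{2}\right) + 6 = 2 q^{2} + 6 = 6 + 2 q^{2}$)
$z{\left(-5 \right)} Y{\left(2,M{\left(-5,S{\left(6 \right)} \right)} \right)} 16 = \left(6 + 2 \left(-5\right)^{2}\right) 4 \left(-5\right)^{2} \cdot 16 = \left(6 + 2 \cdot 25\right) 4 \cdot 25 \cdot 16 = \left(6 + 50\right) 100 \cdot 16 = 56 \cdot 100 \cdot 16 = 5600 \cdot 16 = 89600$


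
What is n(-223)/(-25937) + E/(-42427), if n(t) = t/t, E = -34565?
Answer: 896469978/1100429099 ≈ 0.81466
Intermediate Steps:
n(t) = 1
n(-223)/(-25937) + E/(-42427) = 1/(-25937) - 34565/(-42427) = 1*(-1/25937) - 34565*(-1/42427) = -1/25937 + 34565/42427 = 896469978/1100429099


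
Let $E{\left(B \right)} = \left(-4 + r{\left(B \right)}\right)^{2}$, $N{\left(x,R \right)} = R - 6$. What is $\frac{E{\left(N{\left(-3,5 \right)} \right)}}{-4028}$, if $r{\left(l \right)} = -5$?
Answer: $- \frac{81}{4028} \approx -0.020109$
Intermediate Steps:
$N{\left(x,R \right)} = -6 + R$ ($N{\left(x,R \right)} = R - 6 = -6 + R$)
$E{\left(B \right)} = 81$ ($E{\left(B \right)} = \left(-4 - 5\right)^{2} = \left(-9\right)^{2} = 81$)
$\frac{E{\left(N{\left(-3,5 \right)} \right)}}{-4028} = \frac{81}{-4028} = 81 \left(- \frac{1}{4028}\right) = - \frac{81}{4028}$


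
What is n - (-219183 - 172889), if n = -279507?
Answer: 112565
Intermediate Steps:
n - (-219183 - 172889) = -279507 - (-219183 - 172889) = -279507 - 1*(-392072) = -279507 + 392072 = 112565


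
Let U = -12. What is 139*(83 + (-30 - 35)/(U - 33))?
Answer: 105640/9 ≈ 11738.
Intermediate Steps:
139*(83 + (-30 - 35)/(U - 33)) = 139*(83 + (-30 - 35)/(-12 - 33)) = 139*(83 - 65/(-45)) = 139*(83 - 65*(-1/45)) = 139*(83 + 13/9) = 139*(760/9) = 105640/9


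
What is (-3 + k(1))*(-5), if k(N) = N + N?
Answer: 5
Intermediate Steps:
k(N) = 2*N
(-3 + k(1))*(-5) = (-3 + 2*1)*(-5) = (-3 + 2)*(-5) = -1*(-5) = 5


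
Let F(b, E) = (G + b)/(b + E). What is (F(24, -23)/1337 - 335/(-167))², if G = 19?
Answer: 207094165776/49853511841 ≈ 4.1541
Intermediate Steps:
F(b, E) = (19 + b)/(E + b) (F(b, E) = (19 + b)/(b + E) = (19 + b)/(E + b))
(F(24, -23)/1337 - 335/(-167))² = (((19 + 24)/(-23 + 24))/1337 - 335/(-167))² = ((43/1)*(1/1337) - 335*(-1/167))² = ((1*43)*(1/1337) + 335/167)² = (43*(1/1337) + 335/167)² = (43/1337 + 335/167)² = (455076/223279)² = 207094165776/49853511841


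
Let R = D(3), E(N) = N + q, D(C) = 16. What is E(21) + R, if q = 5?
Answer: 42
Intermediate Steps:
E(N) = 5 + N (E(N) = N + 5 = 5 + N)
R = 16
E(21) + R = (5 + 21) + 16 = 26 + 16 = 42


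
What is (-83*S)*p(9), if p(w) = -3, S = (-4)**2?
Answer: 3984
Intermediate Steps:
S = 16
(-83*S)*p(9) = -83*16*(-3) = -1328*(-3) = 3984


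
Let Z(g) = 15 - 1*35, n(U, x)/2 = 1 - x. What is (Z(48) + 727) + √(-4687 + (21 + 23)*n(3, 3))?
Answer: 707 + I*√4863 ≈ 707.0 + 69.735*I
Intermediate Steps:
n(U, x) = 2 - 2*x (n(U, x) = 2*(1 - x) = 2 - 2*x)
Z(g) = -20 (Z(g) = 15 - 35 = -20)
(Z(48) + 727) + √(-4687 + (21 + 23)*n(3, 3)) = (-20 + 727) + √(-4687 + (21 + 23)*(2 - 2*3)) = 707 + √(-4687 + 44*(2 - 6)) = 707 + √(-4687 + 44*(-4)) = 707 + √(-4687 - 176) = 707 + √(-4863) = 707 + I*√4863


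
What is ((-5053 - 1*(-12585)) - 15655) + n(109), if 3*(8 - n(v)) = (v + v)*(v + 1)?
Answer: -48325/3 ≈ -16108.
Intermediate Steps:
n(v) = 8 - 2*v*(1 + v)/3 (n(v) = 8 - (v + v)*(v + 1)/3 = 8 - 2*v*(1 + v)/3)
((-5053 - 1*(-12585)) - 15655) + n(109) = ((-5053 - 1*(-12585)) - 15655) + (8 - ⅔*109 - ⅔*109²) = ((-5053 + 12585) - 15655) + (8 - 218/3 - ⅔*11881) = (7532 - 15655) + (8 - 218/3 - 23762/3) = -8123 - 23956/3 = -48325/3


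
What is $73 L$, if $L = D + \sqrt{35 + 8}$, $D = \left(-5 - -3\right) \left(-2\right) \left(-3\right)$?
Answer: $-876 + 73 \sqrt{43} \approx -397.31$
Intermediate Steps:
$D = -12$ ($D = \left(-5 + 3\right) \left(-2\right) \left(-3\right) = \left(-2\right) \left(-2\right) \left(-3\right) = 4 \left(-3\right) = -12$)
$L = -12 + \sqrt{43}$ ($L = -12 + \sqrt{35 + 8} = -12 + \sqrt{43} \approx -5.4426$)
$73 L = 73 \left(-12 + \sqrt{43}\right) = -876 + 73 \sqrt{43}$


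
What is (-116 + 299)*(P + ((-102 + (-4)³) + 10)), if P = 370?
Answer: 39162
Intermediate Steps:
(-116 + 299)*(P + ((-102 + (-4)³) + 10)) = (-116 + 299)*(370 + ((-102 + (-4)³) + 10)) = 183*(370 + ((-102 - 64) + 10)) = 183*(370 + (-166 + 10)) = 183*(370 - 156) = 183*214 = 39162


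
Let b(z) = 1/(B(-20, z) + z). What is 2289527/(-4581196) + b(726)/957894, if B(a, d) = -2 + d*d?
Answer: -289382735040263801/579036206273506800 ≈ -0.49977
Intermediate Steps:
B(a, d) = -2 + d**2
b(z) = 1/(-2 + z + z**2) (b(z) = 1/((-2 + z**2) + z) = 1/(-2 + z + z**2))
2289527/(-4581196) + b(726)/957894 = 2289527/(-4581196) + 1/((-2 + 726 + 726**2)*957894) = 2289527*(-1/4581196) + (1/957894)/(-2 + 726 + 527076) = -2289527/4581196 + (1/957894)/527800 = -2289527/4581196 + (1/527800)*(1/957894) = -2289527/4581196 + 1/505576453200 = -289382735040263801/579036206273506800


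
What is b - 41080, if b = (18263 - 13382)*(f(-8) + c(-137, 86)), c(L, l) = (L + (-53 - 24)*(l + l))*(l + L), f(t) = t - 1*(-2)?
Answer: 3330875345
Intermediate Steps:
f(t) = 2 + t (f(t) = t + 2 = 2 + t)
c(L, l) = (L + l)*(L - 154*l) (c(L, l) = (L - 154*l)*(L + l) = (L + l)*(L - 154*l))
b = 3330916425 (b = (18263 - 13382)*((2 - 8) + ((-137)**2 - 154*86**2 - 153*(-137)*86)) = 4881*(-6 + (18769 - 154*7396 + 1802646)) = 4881*(-6 + (18769 - 1138984 + 1802646)) = 4881*(-6 + 682431) = 4881*682425 = 3330916425)
b - 41080 = 3330916425 - 41080 = 3330875345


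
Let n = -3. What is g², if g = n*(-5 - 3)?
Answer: 576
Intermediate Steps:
g = 24 (g = -3*(-5 - 3) = -3*(-8) = 24)
g² = 24² = 576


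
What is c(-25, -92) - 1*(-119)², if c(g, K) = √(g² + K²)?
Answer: -14161 + √9089 ≈ -14066.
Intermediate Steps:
c(g, K) = √(K² + g²)
c(-25, -92) - 1*(-119)² = √((-92)² + (-25)²) - 1*(-119)² = √(8464 + 625) - 1*14161 = √9089 - 14161 = -14161 + √9089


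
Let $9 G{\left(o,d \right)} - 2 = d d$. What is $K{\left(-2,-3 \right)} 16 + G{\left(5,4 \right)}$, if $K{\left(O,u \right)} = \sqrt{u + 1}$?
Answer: $2 + 16 i \sqrt{2} \approx 2.0 + 22.627 i$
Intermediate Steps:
$G{\left(o,d \right)} = \frac{2}{9} + \frac{d^{2}}{9}$ ($G{\left(o,d \right)} = \frac{2}{9} + \frac{d d}{9} = \frac{2}{9} + \frac{d^{2}}{9}$)
$K{\left(O,u \right)} = \sqrt{1 + u}$
$K{\left(-2,-3 \right)} 16 + G{\left(5,4 \right)} = \sqrt{1 - 3} \cdot 16 + \left(\frac{2}{9} + \frac{4^{2}}{9}\right) = \sqrt{-2} \cdot 16 + \left(\frac{2}{9} + \frac{1}{9} \cdot 16\right) = i \sqrt{2} \cdot 16 + \left(\frac{2}{9} + \frac{16}{9}\right) = 16 i \sqrt{2} + 2 = 2 + 16 i \sqrt{2}$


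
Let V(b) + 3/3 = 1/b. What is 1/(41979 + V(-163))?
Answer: 163/6842413 ≈ 2.3822e-5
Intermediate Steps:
V(b) = -1 + 1/b
1/(41979 + V(-163)) = 1/(41979 + (1 - 1*(-163))/(-163)) = 1/(41979 - (1 + 163)/163) = 1/(41979 - 1/163*164) = 1/(41979 - 164/163) = 1/(6842413/163) = 163/6842413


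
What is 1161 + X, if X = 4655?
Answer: 5816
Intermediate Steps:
1161 + X = 1161 + 4655 = 5816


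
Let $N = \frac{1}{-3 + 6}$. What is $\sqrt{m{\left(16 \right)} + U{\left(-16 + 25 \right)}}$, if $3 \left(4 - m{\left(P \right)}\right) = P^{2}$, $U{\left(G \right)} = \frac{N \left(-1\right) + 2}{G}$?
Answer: $\frac{i \sqrt{6573}}{9} \approx 9.0082 i$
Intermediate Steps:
$N = \frac{1}{3} \approx 0.33333$
$U{\left(G \right)} = \frac{5}{3 G}$ ($U{\left(G \right)} = \frac{\frac{1}{3} \left(-1\right) + 2}{G} = \frac{- \frac{1}{3} + 2}{G} = \frac{5}{3 G}$)
$m{\left(P \right)} = 4 - \frac{P^{2}}{3}$
$\sqrt{m{\left(16 \right)} + U{\left(-16 + 25 \right)}} = \sqrt{\left(4 - \frac{16^{2}}{3}\right) + \frac{5}{3 \left(-16 + 25\right)}} = \sqrt{\left(4 - \frac{256}{3}\right) + \frac{5}{3 \cdot 9}} = \sqrt{\left(4 - \frac{256}{3}\right) + \frac{5}{3} \cdot \frac{1}{9}} = \sqrt{- \frac{244}{3} + \frac{5}{27}} = \sqrt{- \frac{2191}{27}} = \frac{i \sqrt{6573}}{9}$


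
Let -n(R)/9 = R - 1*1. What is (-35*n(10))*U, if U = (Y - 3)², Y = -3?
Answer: 102060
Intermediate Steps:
n(R) = 9 - 9*R (n(R) = -9*(R - 1*1) = -9*(R - 1) = -9*(-1 + R) = 9 - 9*R)
U = 36 (U = (-3 - 3)² = (-6)² = 36)
(-35*n(10))*U = -35*(9 - 9*10)*36 = -35*(9 - 90)*36 = -35*(-81)*36 = 2835*36 = 102060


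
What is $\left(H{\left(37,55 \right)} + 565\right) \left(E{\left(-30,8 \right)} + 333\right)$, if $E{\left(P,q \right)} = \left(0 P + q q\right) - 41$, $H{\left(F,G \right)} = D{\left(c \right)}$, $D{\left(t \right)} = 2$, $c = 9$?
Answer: $201852$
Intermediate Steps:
$H{\left(F,G \right)} = 2$
$E{\left(P,q \right)} = -41 + q^{2}$ ($E{\left(P,q \right)} = \left(0 + q^{2}\right) - 41 = q^{2} - 41 = -41 + q^{2}$)
$\left(H{\left(37,55 \right)} + 565\right) \left(E{\left(-30,8 \right)} + 333\right) = \left(2 + 565\right) \left(\left(-41 + 8^{2}\right) + 333\right) = 567 \left(\left(-41 + 64\right) + 333\right) = 567 \left(23 + 333\right) = 567 \cdot 356 = 201852$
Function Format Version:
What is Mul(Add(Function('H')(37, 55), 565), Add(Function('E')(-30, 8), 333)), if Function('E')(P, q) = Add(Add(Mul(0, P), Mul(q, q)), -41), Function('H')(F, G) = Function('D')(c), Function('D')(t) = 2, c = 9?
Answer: 201852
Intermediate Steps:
Function('H')(F, G) = 2
Function('E')(P, q) = Add(-41, Pow(q, 2)) (Function('E')(P, q) = Add(Add(0, Pow(q, 2)), -41) = Add(Pow(q, 2), -41) = Add(-41, Pow(q, 2)))
Mul(Add(Function('H')(37, 55), 565), Add(Function('E')(-30, 8), 333)) = Mul(Add(2, 565), Add(Add(-41, Pow(8, 2)), 333)) = Mul(567, Add(Add(-41, 64), 333)) = Mul(567, Add(23, 333)) = Mul(567, 356) = 201852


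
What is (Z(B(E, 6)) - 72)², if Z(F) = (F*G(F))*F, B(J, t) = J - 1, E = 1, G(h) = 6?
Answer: 5184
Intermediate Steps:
B(J, t) = -1 + J
Z(F) = 6*F² (Z(F) = (F*6)*F = (6*F)*F = 6*F²)
(Z(B(E, 6)) - 72)² = (6*(-1 + 1)² - 72)² = (6*0² - 72)² = (6*0 - 72)² = (0 - 72)² = (-72)² = 5184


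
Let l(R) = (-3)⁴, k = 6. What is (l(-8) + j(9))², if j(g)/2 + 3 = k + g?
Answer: 11025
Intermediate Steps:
j(g) = 6 + 2*g (j(g) = -6 + 2*(6 + g) = -6 + (12 + 2*g) = 6 + 2*g)
l(R) = 81
(l(-8) + j(9))² = (81 + (6 + 2*9))² = (81 + (6 + 18))² = (81 + 24)² = 105² = 11025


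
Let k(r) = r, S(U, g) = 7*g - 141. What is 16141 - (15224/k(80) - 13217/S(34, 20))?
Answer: 27337/10 ≈ 2733.7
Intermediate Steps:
S(U, g) = -141 + 7*g
16141 - (15224/k(80) - 13217/S(34, 20)) = 16141 - (15224/80 - 13217/(-141 + 7*20)) = 16141 - (15224*(1/80) - 13217/(-141 + 140)) = 16141 - (1903/10 - 13217/(-1)) = 16141 - (1903/10 - 13217*(-1)) = 16141 - (1903/10 + 13217) = 16141 - 1*134073/10 = 16141 - 134073/10 = 27337/10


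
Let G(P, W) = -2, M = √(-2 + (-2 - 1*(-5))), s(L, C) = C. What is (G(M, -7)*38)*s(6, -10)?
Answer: 760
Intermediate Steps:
M = 1 (M = √(-2 + (-2 + 5)) = √(-2 + 3) = √1 = 1)
(G(M, -7)*38)*s(6, -10) = -2*38*(-10) = -76*(-10) = 760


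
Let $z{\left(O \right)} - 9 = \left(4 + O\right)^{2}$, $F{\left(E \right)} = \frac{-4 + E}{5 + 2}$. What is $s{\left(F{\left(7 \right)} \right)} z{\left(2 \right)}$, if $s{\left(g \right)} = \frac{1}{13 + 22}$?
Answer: $\frac{9}{7} \approx 1.2857$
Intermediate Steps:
$F{\left(E \right)} = - \frac{4}{7} + \frac{E}{7}$ ($F{\left(E \right)} = \frac{-4 + E}{7} = \left(-4 + E\right) \frac{1}{7} = - \frac{4}{7} + \frac{E}{7}$)
$s{\left(g \right)} = \frac{1}{35}$
$z{\left(O \right)} = 9 + \left(4 + O\right)^{2}$
$s{\left(F{\left(7 \right)} \right)} z{\left(2 \right)} = \frac{9 + \left(4 + 2\right)^{2}}{35} = \frac{9 + 6^{2}}{35} = \frac{9 + 36}{35} = \frac{1}{35} \cdot 45 = \frac{9}{7}$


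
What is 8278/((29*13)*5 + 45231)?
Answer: 4139/23558 ≈ 0.17569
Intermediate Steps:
8278/((29*13)*5 + 45231) = 8278/(377*5 + 45231) = 8278/(1885 + 45231) = 8278/47116 = 8278*(1/47116) = 4139/23558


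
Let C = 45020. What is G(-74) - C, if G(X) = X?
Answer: -45094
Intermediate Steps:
G(-74) - C = -74 - 1*45020 = -74 - 45020 = -45094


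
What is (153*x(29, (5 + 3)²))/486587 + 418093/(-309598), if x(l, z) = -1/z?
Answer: -6510059479159/4820683584832 ≈ -1.3504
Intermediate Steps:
(153*x(29, (5 + 3)²))/486587 + 418093/(-309598) = (153*(-1/((5 + 3)²)))/486587 + 418093/(-309598) = (153*(-1/(8²)))*(1/486587) + 418093*(-1/309598) = (153*(-1/64))*(1/486587) - 418093/309598 = -153/64*1/486587 - 418093/309598 = -153/31141568 - 418093/309598 = -6510059479159/4820683584832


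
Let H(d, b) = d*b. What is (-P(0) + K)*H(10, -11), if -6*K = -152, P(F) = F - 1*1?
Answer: -8690/3 ≈ -2896.7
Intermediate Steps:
P(F) = -1 + F (P(F) = F - 1 = -1 + F)
K = 76/3 (K = -1/6*(-152) = 76/3 ≈ 25.333)
H(d, b) = b*d
(-P(0) + K)*H(10, -11) = (-(-1 + 0) + 76/3)*(-11*10) = (-1*(-1) + 76/3)*(-110) = (1 + 76/3)*(-110) = (79/3)*(-110) = -8690/3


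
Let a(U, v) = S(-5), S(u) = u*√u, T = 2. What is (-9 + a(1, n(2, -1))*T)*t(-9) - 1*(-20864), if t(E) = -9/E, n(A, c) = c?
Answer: 20855 - 10*I*√5 ≈ 20855.0 - 22.361*I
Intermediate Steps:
S(u) = u^(3/2)
a(U, v) = -5*I*√5 (a(U, v) = (-5)^(3/2) = -5*I*√5)
(-9 + a(1, n(2, -1))*T)*t(-9) - 1*(-20864) = (-9 - 5*I*√5*2)*(-9/(-9)) - 1*(-20864) = (-9 - 10*I*√5)*(-9*(-⅑)) + 20864 = (-9 - 10*I*√5)*1 + 20864 = (-9 - 10*I*√5) + 20864 = 20855 - 10*I*√5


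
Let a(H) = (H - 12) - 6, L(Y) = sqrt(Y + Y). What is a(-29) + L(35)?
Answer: -47 + sqrt(70) ≈ -38.633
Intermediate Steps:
L(Y) = sqrt(2)*sqrt(Y) (L(Y) = sqrt(2*Y) = sqrt(2)*sqrt(Y))
a(H) = -18 + H (a(H) = (-12 + H) - 6 = -18 + H)
a(-29) + L(35) = (-18 - 29) + sqrt(2)*sqrt(35) = -47 + sqrt(70)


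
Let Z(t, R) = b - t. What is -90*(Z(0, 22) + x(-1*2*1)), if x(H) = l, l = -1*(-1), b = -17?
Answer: 1440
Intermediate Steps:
Z(t, R) = -17 - t
l = 1
x(H) = 1
-90*(Z(0, 22) + x(-1*2*1)) = -90*((-17 - 1*0) + 1) = -90*((-17 + 0) + 1) = -90*(-17 + 1) = -90*(-16) = 1440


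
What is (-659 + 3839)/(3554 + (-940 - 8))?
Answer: 1590/1303 ≈ 1.2203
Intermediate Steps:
(-659 + 3839)/(3554 + (-940 - 8)) = 3180/(3554 - 948) = 3180/2606 = 3180*(1/2606) = 1590/1303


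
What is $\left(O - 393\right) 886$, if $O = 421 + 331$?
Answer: $318074$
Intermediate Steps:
$O = 752$
$\left(O - 393\right) 886 = \left(752 - 393\right) 886 = 359 \cdot 886 = 318074$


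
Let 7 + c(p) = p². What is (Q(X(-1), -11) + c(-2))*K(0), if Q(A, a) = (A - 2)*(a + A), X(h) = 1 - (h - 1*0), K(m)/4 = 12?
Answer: -144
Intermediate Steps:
K(m) = 48 (K(m) = 4*12 = 48)
c(p) = -7 + p²
X(h) = 1 - h (X(h) = 1 - (h + 0) = 1 - h)
Q(A, a) = (-2 + A)*(A + a)
(Q(X(-1), -11) + c(-2))*K(0) = (((1 - 1*(-1))² - 2*(1 - 1*(-1)) - 2*(-11) + (1 - 1*(-1))*(-11)) + (-7 + (-2)²))*48 = (((1 + 1)² - 2*(1 + 1) + 22 + (1 + 1)*(-11)) + (-7 + 4))*48 = ((2² - 2*2 + 22 + 2*(-11)) - 3)*48 = ((4 - 4 + 22 - 22) - 3)*48 = (0 - 3)*48 = -3*48 = -144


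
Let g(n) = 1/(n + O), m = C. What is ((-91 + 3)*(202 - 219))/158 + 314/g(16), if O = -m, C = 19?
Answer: -73670/79 ≈ -932.53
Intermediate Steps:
m = 19
O = -19 (O = -1*19 = -19)
g(n) = 1/(-19 + n) (g(n) = 1/(n - 19) = 1/(-19 + n))
((-91 + 3)*(202 - 219))/158 + 314/g(16) = ((-91 + 3)*(202 - 219))/158 + 314/(1/(-19 + 16)) = -88*(-17)*(1/158) + 314/(1/(-3)) = 1496*(1/158) + 314/(-⅓) = 748/79 + 314*(-3) = 748/79 - 942 = -73670/79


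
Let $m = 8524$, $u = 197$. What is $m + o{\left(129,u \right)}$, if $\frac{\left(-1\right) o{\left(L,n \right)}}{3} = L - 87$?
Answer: $8398$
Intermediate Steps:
$o{\left(L,n \right)} = 261 - 3 L$ ($o{\left(L,n \right)} = - 3 \left(L - 87\right) = - 3 \left(-87 + L\right) = 261 - 3 L$)
$m + o{\left(129,u \right)} = 8524 + \left(261 - 387\right) = 8524 - 126 = 8398$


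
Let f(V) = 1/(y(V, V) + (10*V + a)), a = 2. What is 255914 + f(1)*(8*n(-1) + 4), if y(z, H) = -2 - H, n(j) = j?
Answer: 2303222/9 ≈ 2.5591e+5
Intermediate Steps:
f(V) = 1/(9*V) (f(V) = 1/((-2 - V) + (10*V + 2)) = 1/((-2 - V) + (2 + 10*V)) = 1/(9*V))
255914 + f(1)*(8*n(-1) + 4) = 255914 + ((⅑)/1)*(8*(-1) + 4) = 255914 + ((⅑)*1)*(-8 + 4) = 255914 + (⅑)*(-4) = 255914 - 4/9 = 2303222/9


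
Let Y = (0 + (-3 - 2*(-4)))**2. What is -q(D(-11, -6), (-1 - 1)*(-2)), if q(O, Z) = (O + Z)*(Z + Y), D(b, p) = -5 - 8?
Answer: 261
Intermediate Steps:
D(b, p) = -13
Y = 25 (Y = (0 + (-3 + 8))**2 = (0 + 5)**2 = 5**2 = 25)
q(O, Z) = (25 + Z)*(O + Z) (q(O, Z) = (O + Z)*(Z + 25) = (O + Z)*(25 + Z) = (25 + Z)*(O + Z))
-q(D(-11, -6), (-1 - 1)*(-2)) = -(((-1 - 1)*(-2))**2 + 25*(-13) + 25*((-1 - 1)*(-2)) - 13*(-1 - 1)*(-2)) = -((-2*(-2))**2 - 325 + 25*(-2*(-2)) - (-26)*(-2)) = -(4**2 - 325 + 25*4 - 13*4) = -(16 - 325 + 100 - 52) = -1*(-261) = 261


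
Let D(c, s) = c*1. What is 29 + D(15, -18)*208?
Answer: 3149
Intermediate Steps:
D(c, s) = c
29 + D(15, -18)*208 = 29 + 15*208 = 29 + 3120 = 3149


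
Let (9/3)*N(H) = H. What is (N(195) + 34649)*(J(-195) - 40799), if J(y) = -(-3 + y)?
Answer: -1409423114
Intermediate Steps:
N(H) = H/3
J(y) = 3 - y
(N(195) + 34649)*(J(-195) - 40799) = ((⅓)*195 + 34649)*((3 - 1*(-195)) - 40799) = (65 + 34649)*((3 + 195) - 40799) = 34714*(198 - 40799) = 34714*(-40601) = -1409423114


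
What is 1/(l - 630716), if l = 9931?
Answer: -1/620785 ≈ -1.6109e-6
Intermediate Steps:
1/(l - 630716) = 1/(9931 - 630716) = 1/(-620785) = -1/620785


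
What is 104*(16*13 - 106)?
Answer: 10608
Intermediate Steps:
104*(16*13 - 106) = 104*(208 - 106) = 104*102 = 10608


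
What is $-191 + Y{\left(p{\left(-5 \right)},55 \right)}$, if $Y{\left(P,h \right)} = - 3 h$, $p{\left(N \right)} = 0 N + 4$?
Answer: $-356$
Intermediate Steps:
$p{\left(N \right)} = 4$ ($p{\left(N \right)} = 0 + 4 = 4$)
$-191 + Y{\left(p{\left(-5 \right)},55 \right)} = -191 - 165 = -356$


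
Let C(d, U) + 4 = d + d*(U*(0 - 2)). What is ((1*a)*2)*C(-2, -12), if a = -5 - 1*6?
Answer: 1188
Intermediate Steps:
C(d, U) = -4 + d - 2*U*d (C(d, U) = -4 + (d + d*(U*(0 - 2))) = -4 + (d + d*(U*(-2))) = -4 + (d + d*(-2*U)) = -4 + (d - 2*U*d) = -4 + d - 2*U*d)
a = -11 (a = -5 - 6 = -11)
((1*a)*2)*C(-2, -12) = ((1*(-11))*2)*(-4 - 2 - 2*(-12)*(-2)) = (-11*2)*(-4 - 2 - 48) = -22*(-54) = 1188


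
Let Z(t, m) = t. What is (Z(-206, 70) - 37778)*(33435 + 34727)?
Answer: -2589065408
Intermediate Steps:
(Z(-206, 70) - 37778)*(33435 + 34727) = (-206 - 37778)*(33435 + 34727) = -37984*68162 = -2589065408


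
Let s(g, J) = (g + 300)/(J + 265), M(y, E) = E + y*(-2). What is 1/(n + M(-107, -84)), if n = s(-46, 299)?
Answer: 282/36787 ≈ 0.0076658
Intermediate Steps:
M(y, E) = E - 2*y
s(g, J) = (300 + g)/(265 + J)
n = 127/282 (n = (300 - 46)/(265 + 299) = 254/564 = (1/564)*254 = 127/282 ≈ 0.45035)
1/(n + M(-107, -84)) = 1/(127/282 + (-84 - 2*(-107))) = 1/(127/282 + (-84 + 214)) = 1/(127/282 + 130) = 1/(36787/282) = 282/36787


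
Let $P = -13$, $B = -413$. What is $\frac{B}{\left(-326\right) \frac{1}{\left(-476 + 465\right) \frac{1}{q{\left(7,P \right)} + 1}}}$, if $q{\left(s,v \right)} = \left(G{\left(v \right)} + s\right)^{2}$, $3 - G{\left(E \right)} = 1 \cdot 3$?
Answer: $- \frac{4543}{16300} \approx -0.27871$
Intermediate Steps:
$G{\left(E \right)} = 0$ ($G{\left(E \right)} = 3 - 1 \cdot 3 = 3 - 3 = 0$)
$q{\left(s,v \right)} = s^{2}$ ($q{\left(s,v \right)} = \left(0 + s\right)^{2} = s^{2}$)
$\frac{B}{\left(-326\right) \frac{1}{\left(-476 + 465\right) \frac{1}{q{\left(7,P \right)} + 1}}} = - \frac{413}{\left(-326\right) \frac{1}{\left(-476 + 465\right) \frac{1}{7^{2} + 1}}} = - \frac{413}{\left(-326\right) \frac{1}{\left(-11\right) \frac{1}{49 + 1}}} = - \frac{413}{\left(-326\right) \frac{1}{\left(-11\right) \frac{1}{50}}} = - \frac{413}{\left(-326\right) \frac{1}{- \frac{11}{50}}} = - \frac{413}{\left(-326\right) \left(- \frac{50}{11}\right)} = - \frac{413}{\frac{16300}{11}} = \left(-413\right) \frac{11}{16300} = - \frac{4543}{16300}$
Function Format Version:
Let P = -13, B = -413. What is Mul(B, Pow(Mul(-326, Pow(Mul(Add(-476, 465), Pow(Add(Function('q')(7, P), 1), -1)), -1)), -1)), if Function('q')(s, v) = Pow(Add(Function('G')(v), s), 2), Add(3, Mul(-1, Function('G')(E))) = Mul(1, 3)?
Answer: Rational(-4543, 16300) ≈ -0.27871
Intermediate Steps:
Function('G')(E) = 0 (Function('G')(E) = Add(3, Mul(-1, Mul(1, 3))) = Add(3, Mul(-1, 3)) = Add(3, -3) = 0)
Function('q')(s, v) = Pow(s, 2) (Function('q')(s, v) = Pow(Add(0, s), 2) = Pow(s, 2))
Mul(B, Pow(Mul(-326, Pow(Mul(Add(-476, 465), Pow(Add(Function('q')(7, P), 1), -1)), -1)), -1)) = Mul(-413, Pow(Mul(-326, Pow(Mul(Add(-476, 465), Pow(Add(Pow(7, 2), 1), -1)), -1)), -1)) = Mul(-413, Pow(Mul(-326, Pow(Mul(-11, Pow(Add(49, 1), -1)), -1)), -1)) = Mul(-413, Pow(Mul(-326, Pow(Mul(-11, Pow(50, -1)), -1)), -1)) = Mul(-413, Pow(Mul(-326, Pow(Mul(-11, Rational(1, 50)), -1)), -1)) = Mul(-413, Pow(Mul(-326, Pow(Rational(-11, 50), -1)), -1)) = Mul(-413, Pow(Mul(-326, Rational(-50, 11)), -1)) = Mul(-413, Pow(Rational(16300, 11), -1)) = Mul(-413, Rational(11, 16300)) = Rational(-4543, 16300)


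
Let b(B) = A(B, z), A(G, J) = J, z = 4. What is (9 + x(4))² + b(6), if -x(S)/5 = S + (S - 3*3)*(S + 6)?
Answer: 57125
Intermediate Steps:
b(B) = 4
x(S) = -5*S - 5*(-9 + S)*(6 + S) (x(S) = -5*(S + (S - 3*3)*(S + 6)) = -5*(S + (S - 9)*(6 + S)) = -5*(S + (-9 + S)*(6 + S)) = -5*S - 5*(-9 + S)*(6 + S))
(9 + x(4))² + b(6) = (9 + (270 - 5*4² + 10*4))² + 4 = (9 + (270 - 5*16 + 40))² + 4 = (9 + (270 - 80 + 40))² + 4 = (9 + 230)² + 4 = 239² + 4 = 57121 + 4 = 57125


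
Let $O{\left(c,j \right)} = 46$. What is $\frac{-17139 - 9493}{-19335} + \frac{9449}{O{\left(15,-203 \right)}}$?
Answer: $\frac{183921487}{889410} \approx 206.79$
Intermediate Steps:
$\frac{-17139 - 9493}{-19335} + \frac{9449}{O{\left(15,-203 \right)}} = \frac{-17139 - 9493}{-19335} + \frac{9449}{46} = \left(-17139 - 9493\right) \left(- \frac{1}{19335}\right) + 9449 \cdot \frac{1}{46} = \left(-26632\right) \left(- \frac{1}{19335}\right) + \frac{9449}{46} = \frac{26632}{19335} + \frac{9449}{46} = \frac{183921487}{889410}$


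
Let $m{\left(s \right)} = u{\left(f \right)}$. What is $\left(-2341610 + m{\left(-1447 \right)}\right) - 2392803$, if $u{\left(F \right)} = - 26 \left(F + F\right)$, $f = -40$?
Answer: $-4732333$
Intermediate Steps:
$u{\left(F \right)} = - 52 F$ ($u{\left(F \right)} = - 26 \cdot 2 F = - 52 F$)
$m{\left(s \right)} = 2080$ ($m{\left(s \right)} = \left(-52\right) \left(-40\right) = 2080$)
$\left(-2341610 + m{\left(-1447 \right)}\right) - 2392803 = \left(-2341610 + 2080\right) - 2392803 = -2339530 - 2392803 = -4732333$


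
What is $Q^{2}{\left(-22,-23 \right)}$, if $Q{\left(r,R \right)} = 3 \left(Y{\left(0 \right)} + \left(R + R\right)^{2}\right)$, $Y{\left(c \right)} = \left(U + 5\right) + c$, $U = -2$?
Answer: $40411449$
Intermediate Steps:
$Y{\left(c \right)} = 3 + c$ ($Y{\left(c \right)} = \left(-2 + 5\right) + c = 3 + c$)
$Q{\left(r,R \right)} = 9 + 12 R^{2}$ ($Q{\left(r,R \right)} = 3 \left(\left(3 + 0\right) + \left(R + R\right)^{2}\right) = 3 \left(3 + \left(2 R\right)^{2}\right) = 3 \left(3 + 4 R^{2}\right) = 9 + 12 R^{2}$)
$Q^{2}{\left(-22,-23 \right)} = \left(9 + 12 \left(-23\right)^{2}\right)^{2} = \left(9 + 12 \cdot 529\right)^{2} = \left(9 + 6348\right)^{2} = 6357^{2} = 40411449$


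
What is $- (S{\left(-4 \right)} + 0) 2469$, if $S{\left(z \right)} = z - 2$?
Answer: $14814$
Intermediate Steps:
$S{\left(z \right)} = -2 + z$ ($S{\left(z \right)} = z - 2 = -2 + z$)
$- (S{\left(-4 \right)} + 0) 2469 = - (\left(-2 - 4\right) + 0) 2469 = - (-6 + 0) 2469 = \left(-1\right) \left(-6\right) 2469 = 6 \cdot 2469 = 14814$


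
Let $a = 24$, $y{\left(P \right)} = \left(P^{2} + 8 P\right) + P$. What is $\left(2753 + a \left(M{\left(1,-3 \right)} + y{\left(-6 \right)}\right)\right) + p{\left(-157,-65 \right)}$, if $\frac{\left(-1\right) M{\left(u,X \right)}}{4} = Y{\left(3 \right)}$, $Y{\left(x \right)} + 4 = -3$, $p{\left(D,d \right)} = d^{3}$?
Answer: $-271632$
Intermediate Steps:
$Y{\left(x \right)} = -7$ ($Y{\left(x \right)} = -4 - 3 = -7$)
$y{\left(P \right)} = P^{2} + 9 P$
$M{\left(u,X \right)} = 28$ ($M{\left(u,X \right)} = \left(-4\right) \left(-7\right) = 28$)
$\left(2753 + a \left(M{\left(1,-3 \right)} + y{\left(-6 \right)}\right)\right) + p{\left(-157,-65 \right)} = \left(2753 + 24 \left(28 - 6 \left(9 - 6\right)\right)\right) + \left(-65\right)^{3} = \left(2753 + 24 \left(28 - 18\right)\right) - 274625 = \left(2753 + 24 \cdot 10\right) - 274625 = \left(2753 + 240\right) - 274625 = 2993 - 274625 = -271632$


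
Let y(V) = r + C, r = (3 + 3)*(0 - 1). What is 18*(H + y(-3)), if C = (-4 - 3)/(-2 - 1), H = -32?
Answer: -642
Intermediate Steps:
r = -6 (r = 6*(-1) = -6)
C = 7/3 (C = -7/(-3) = -7*(-⅓) = 7/3 ≈ 2.3333)
y(V) = -11/3 (y(V) = -6 + 7/3 = -11/3)
18*(H + y(-3)) = 18*(-32 - 11/3) = 18*(-107/3) = -642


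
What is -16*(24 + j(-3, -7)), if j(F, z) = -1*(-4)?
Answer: -448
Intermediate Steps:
j(F, z) = 4
-16*(24 + j(-3, -7)) = -16*(24 + 4) = -16*28 = -448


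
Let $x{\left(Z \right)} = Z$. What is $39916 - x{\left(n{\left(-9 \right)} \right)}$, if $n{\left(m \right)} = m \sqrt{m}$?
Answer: $39916 + 27 i \approx 39916.0 + 27.0 i$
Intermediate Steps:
$n{\left(m \right)} = m^{\frac{3}{2}}$
$39916 - x{\left(n{\left(-9 \right)} \right)} = 39916 - \left(-9\right)^{\frac{3}{2}} = 39916 - - 27 i = 39916 + 27 i$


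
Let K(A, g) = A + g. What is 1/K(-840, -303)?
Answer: -1/1143 ≈ -0.00087489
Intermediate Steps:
1/K(-840, -303) = 1/(-840 - 303) = 1/(-1143) = -1/1143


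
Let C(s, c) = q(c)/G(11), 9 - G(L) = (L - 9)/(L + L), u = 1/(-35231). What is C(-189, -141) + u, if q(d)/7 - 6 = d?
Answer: -7474007/70462 ≈ -106.07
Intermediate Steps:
u = -1/35231 ≈ -2.8384e-5
q(d) = 42 + 7*d
G(L) = 9 - (-9 + L)/(2*L) (G(L) = 9 - (L - 9)/(L + L) = 9 - (-9 + L)/(2*L))
C(s, c) = 33/7 + 11*c/14 (C(s, c) = (42 + 7*c)/(((1/2)*(9 + 17*11)/11)) = (42 + 7*c)/(((1/2)*(1/11)*(9 + 187))) = (42 + 7*c)/(((1/2)*(1/11)*196)) = (42 + 7*c)/(98/11) = (42 + 7*c)*(11/98) = 33/7 + 11*c/14)
C(-189, -141) + u = (33/7 + (11/14)*(-141)) - 1/35231 = (33/7 - 1551/14) - 1/35231 = -1485/14 - 1/35231 = -7474007/70462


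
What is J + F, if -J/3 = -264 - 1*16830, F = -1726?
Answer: 49556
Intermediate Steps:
J = 51282 (J = -3*(-264 - 1*16830) = -3*(-264 - 16830) = -3*(-17094) = 51282)
J + F = 51282 - 1726 = 49556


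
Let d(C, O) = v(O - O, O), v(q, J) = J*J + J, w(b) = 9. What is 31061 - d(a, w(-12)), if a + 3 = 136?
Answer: 30971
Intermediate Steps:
a = 133 (a = -3 + 136 = 133)
v(q, J) = J + J**2 (v(q, J) = J**2 + J = J + J**2)
d(C, O) = O*(1 + O)
31061 - d(a, w(-12)) = 31061 - 9*(1 + 9) = 31061 - 9*10 = 31061 - 1*90 = 31061 - 90 = 30971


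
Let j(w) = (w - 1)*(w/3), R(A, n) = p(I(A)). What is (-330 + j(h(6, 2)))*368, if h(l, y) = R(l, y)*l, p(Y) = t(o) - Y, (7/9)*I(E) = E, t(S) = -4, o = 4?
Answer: 24165088/49 ≈ 4.9317e+5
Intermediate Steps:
I(E) = 9*E/7
p(Y) = -4 - Y
R(A, n) = -4 - 9*A/7
h(l, y) = l*(-4 - 9*l/7) (h(l, y) = (-4 - 9*l/7)*l = l*(-4 - 9*l/7))
j(w) = w*(-1 + w)/3 (j(w) = (-1 + w)*(w*(⅓)) = (-1 + w)*(w/3) = w*(-1 + w)/3)
(-330 + j(h(6, 2)))*368 = (-330 + (-⅐*6*(28 + 9*6))*(-1 - ⅐*6*(28 + 9*6))/3)*368 = (-330 + (-⅐*6*(28 + 54))*(-1 - ⅐*6*(28 + 54))/3)*368 = (-330 + (-⅐*6*82)*(-1 - ⅐*6*82)/3)*368 = (-330 + (⅓)*(-492/7)*(-1 - 492/7))*368 = (-330 + (⅓)*(-492/7)*(-499/7))*368 = (-330 + 81836/49)*368 = (65666/49)*368 = 24165088/49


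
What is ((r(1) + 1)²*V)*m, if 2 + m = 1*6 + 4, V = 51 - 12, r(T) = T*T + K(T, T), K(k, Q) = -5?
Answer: 2808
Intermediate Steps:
r(T) = -5 + T² (r(T) = T*T - 5 = T² - 5 = -5 + T²)
V = 39
m = 8 (m = -2 + (1*6 + 4) = -2 + (6 + 4) = -2 + 10 = 8)
((r(1) + 1)²*V)*m = (((-5 + 1²) + 1)²*39)*8 = (((-5 + 1) + 1)²*39)*8 = ((-4 + 1)²*39)*8 = ((-3)²*39)*8 = (9*39)*8 = 351*8 = 2808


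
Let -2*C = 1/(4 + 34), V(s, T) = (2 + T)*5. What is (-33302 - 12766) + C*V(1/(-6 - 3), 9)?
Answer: -3501223/76 ≈ -46069.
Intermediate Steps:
V(s, T) = 10 + 5*T
C = -1/76 (C = -1/(2*(4 + 34)) = -1/2/38 = -1/2*1/38 = -1/76 ≈ -0.013158)
(-33302 - 12766) + C*V(1/(-6 - 3), 9) = (-33302 - 12766) - (10 + 5*9)/76 = -46068 - (10 + 45)/76 = -46068 - 1/76*55 = -46068 - 55/76 = -3501223/76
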